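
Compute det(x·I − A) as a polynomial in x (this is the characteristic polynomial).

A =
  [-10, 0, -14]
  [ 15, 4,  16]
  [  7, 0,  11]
x^3 - 5*x^2 - 8*x + 48

Expanding det(x·I − A) (e.g. by cofactor expansion or by noting that A is similar to its Jordan form J, which has the same characteristic polynomial as A) gives
  χ_A(x) = x^3 - 5*x^2 - 8*x + 48
which factors as (x - 4)^2*(x + 3). The eigenvalues (with algebraic multiplicities) are λ = -3 with multiplicity 1, λ = 4 with multiplicity 2.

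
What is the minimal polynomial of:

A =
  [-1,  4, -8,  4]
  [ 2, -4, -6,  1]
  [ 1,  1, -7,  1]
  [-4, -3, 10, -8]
x^2 + 10*x + 25

The characteristic polynomial is χ_A(x) = (x + 5)^4, so the eigenvalues are known. The minimal polynomial is
  m_A(x) = Π_λ (x − λ)^{k_λ}
where k_λ is the size of the *largest* Jordan block for λ (equivalently, the smallest k with (A − λI)^k v = 0 for every generalised eigenvector v of λ).

  λ = -5: largest Jordan block has size 2, contributing (x + 5)^2

So m_A(x) = (x + 5)^2 = x^2 + 10*x + 25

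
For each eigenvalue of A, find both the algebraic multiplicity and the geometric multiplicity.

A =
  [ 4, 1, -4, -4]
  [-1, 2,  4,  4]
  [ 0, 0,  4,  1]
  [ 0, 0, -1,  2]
λ = 3: alg = 4, geom = 2

Step 1 — factor the characteristic polynomial to read off the algebraic multiplicities:
  χ_A(x) = (x - 3)^4

Step 2 — compute geometric multiplicities via the rank-nullity identity g(λ) = n − rank(A − λI):
  rank(A − (3)·I) = 2, so dim ker(A − (3)·I) = n − 2 = 2

Summary:
  λ = 3: algebraic multiplicity = 4, geometric multiplicity = 2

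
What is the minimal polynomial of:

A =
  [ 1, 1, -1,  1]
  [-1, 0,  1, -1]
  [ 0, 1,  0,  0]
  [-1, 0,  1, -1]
x^3

The characteristic polynomial is χ_A(x) = x^4, so the eigenvalues are known. The minimal polynomial is
  m_A(x) = Π_λ (x − λ)^{k_λ}
where k_λ is the size of the *largest* Jordan block for λ (equivalently, the smallest k with (A − λI)^k v = 0 for every generalised eigenvector v of λ).

  λ = 0: largest Jordan block has size 3, contributing (x − 0)^3

So m_A(x) = x^3 = x^3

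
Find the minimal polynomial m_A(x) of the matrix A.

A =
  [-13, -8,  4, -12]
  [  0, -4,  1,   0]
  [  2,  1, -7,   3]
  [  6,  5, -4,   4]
x^3 + 15*x^2 + 75*x + 125

The characteristic polynomial is χ_A(x) = (x + 5)^4, so the eigenvalues are known. The minimal polynomial is
  m_A(x) = Π_λ (x − λ)^{k_λ}
where k_λ is the size of the *largest* Jordan block for λ (equivalently, the smallest k with (A − λI)^k v = 0 for every generalised eigenvector v of λ).

  λ = -5: largest Jordan block has size 3, contributing (x + 5)^3

So m_A(x) = (x + 5)^3 = x^3 + 15*x^2 + 75*x + 125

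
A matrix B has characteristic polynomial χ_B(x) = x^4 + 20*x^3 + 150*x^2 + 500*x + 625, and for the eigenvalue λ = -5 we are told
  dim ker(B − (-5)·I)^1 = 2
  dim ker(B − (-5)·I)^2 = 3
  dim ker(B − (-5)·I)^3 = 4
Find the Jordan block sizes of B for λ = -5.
Block sizes for λ = -5: [3, 1]

From the dimensions of kernels of powers, the number of Jordan blocks of size at least j is d_j − d_{j−1} where d_j = dim ker(N^j) (with d_0 = 0). Computing the differences gives [2, 1, 1].
The number of blocks of size exactly k is (#blocks of size ≥ k) − (#blocks of size ≥ k + 1), so the partition is: 1 block(s) of size 1, 1 block(s) of size 3.
In nonincreasing order the block sizes are [3, 1].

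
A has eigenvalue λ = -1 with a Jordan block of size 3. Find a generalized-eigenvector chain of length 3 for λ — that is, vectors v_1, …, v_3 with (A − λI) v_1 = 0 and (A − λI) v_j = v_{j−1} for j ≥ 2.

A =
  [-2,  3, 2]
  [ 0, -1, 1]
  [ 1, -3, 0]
A Jordan chain for λ = -1 of length 3:
v_1 = (3, 1, 0)ᵀ
v_2 = (-1, 0, 1)ᵀ
v_3 = (1, 0, 0)ᵀ

Let N = A − (-1)·I. We want v_3 with N^3 v_3 = 0 but N^2 v_3 ≠ 0; then v_{j-1} := N · v_j for j = 3, …, 2.

Pick v_3 = (1, 0, 0)ᵀ.
Then v_2 = N · v_3 = (-1, 0, 1)ᵀ.
Then v_1 = N · v_2 = (3, 1, 0)ᵀ.

Sanity check: (A − (-1)·I) v_1 = (0, 0, 0)ᵀ = 0. ✓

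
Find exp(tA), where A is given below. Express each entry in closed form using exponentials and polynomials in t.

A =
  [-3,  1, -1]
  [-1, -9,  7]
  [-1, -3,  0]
e^{tA} =
  [t^2*exp(-4*t)/2 + t*exp(-4*t) + exp(-4*t), -t^2*exp(-4*t)/2 + t*exp(-4*t), t^2*exp(-4*t) - t*exp(-4*t)]
  [-3*t^2*exp(-4*t)/2 - t*exp(-4*t), 3*t^2*exp(-4*t)/2 - 5*t*exp(-4*t) + exp(-4*t), -3*t^2*exp(-4*t) + 7*t*exp(-4*t)]
  [-t^2*exp(-4*t) - t*exp(-4*t), t^2*exp(-4*t) - 3*t*exp(-4*t), -2*t^2*exp(-4*t) + 4*t*exp(-4*t) + exp(-4*t)]

Strategy: write A = P · J · P⁻¹ where J is a Jordan canonical form, so e^{tA} = P · e^{tJ} · P⁻¹, and e^{tJ} can be computed block-by-block.

A has Jordan form
J =
  [-4,  1,  0]
  [ 0, -4,  1]
  [ 0,  0, -4]
(up to reordering of blocks).

Per-block formulas:
  For a 3×3 Jordan block J_3(-4): exp(t · J_3(-4)) = e^(-4t)·(I + t·N + (t^2/2)·N^2), where N is the 3×3 nilpotent shift.

After assembling e^{tJ} and conjugating by P, we get:

e^{tA} =
  [t^2*exp(-4*t)/2 + t*exp(-4*t) + exp(-4*t), -t^2*exp(-4*t)/2 + t*exp(-4*t), t^2*exp(-4*t) - t*exp(-4*t)]
  [-3*t^2*exp(-4*t)/2 - t*exp(-4*t), 3*t^2*exp(-4*t)/2 - 5*t*exp(-4*t) + exp(-4*t), -3*t^2*exp(-4*t) + 7*t*exp(-4*t)]
  [-t^2*exp(-4*t) - t*exp(-4*t), t^2*exp(-4*t) - 3*t*exp(-4*t), -2*t^2*exp(-4*t) + 4*t*exp(-4*t) + exp(-4*t)]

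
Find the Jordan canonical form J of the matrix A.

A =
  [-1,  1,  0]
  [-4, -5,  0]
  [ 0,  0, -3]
J_2(-3) ⊕ J_1(-3)

The characteristic polynomial is
  det(x·I − A) = x^3 + 9*x^2 + 27*x + 27 = (x + 3)^3

Eigenvalues and multiplicities (the geometric multiplicity of λ is n − rank(A − λI), which equals the number of Jordan blocks for λ):
  λ = -3: algebraic multiplicity = 3, geometric multiplicity = 2

Determining the block sizes for each eigenvalue:
  λ = -3: 2 blocks summing to 3 forces exactly one block of size 2 and the rest size 1 → block sizes [2, 1]

Assembling the blocks gives a Jordan form
J =
  [-3,  1,  0]
  [ 0, -3,  0]
  [ 0,  0, -3]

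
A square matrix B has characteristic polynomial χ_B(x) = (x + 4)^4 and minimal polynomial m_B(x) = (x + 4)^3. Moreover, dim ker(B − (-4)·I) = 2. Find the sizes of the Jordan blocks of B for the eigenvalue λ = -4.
Block sizes for λ = -4: [3, 1]

Step 1 — from the characteristic polynomial, algebraic multiplicity of λ = -4 is 4. From dim ker(B − (-4)·I) = 2, there are exactly 2 Jordan blocks for λ = -4.
Step 2 — from the minimal polynomial, the factor (x + 4)^3 tells us the largest block for λ = -4 has size 3.
Step 3 — with total size 4, 2 blocks, and largest block 3, the block sizes (in nonincreasing order) are [3, 1].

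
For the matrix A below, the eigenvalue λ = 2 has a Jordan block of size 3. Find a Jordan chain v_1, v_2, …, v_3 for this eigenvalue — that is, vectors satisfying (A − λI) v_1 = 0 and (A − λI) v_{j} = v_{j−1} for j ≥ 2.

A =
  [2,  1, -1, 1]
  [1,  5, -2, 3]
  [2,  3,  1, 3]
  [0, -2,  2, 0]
A Jordan chain for λ = 2 of length 3:
v_1 = (-1, -1, 1, 2)ᵀ
v_2 = (0, 1, 2, 0)ᵀ
v_3 = (1, 0, 0, 0)ᵀ

Let N = A − (2)·I. We want v_3 with N^3 v_3 = 0 but N^2 v_3 ≠ 0; then v_{j-1} := N · v_j for j = 3, …, 2.

Pick v_3 = (1, 0, 0, 0)ᵀ.
Then v_2 = N · v_3 = (0, 1, 2, 0)ᵀ.
Then v_1 = N · v_2 = (-1, -1, 1, 2)ᵀ.

Sanity check: (A − (2)·I) v_1 = (0, 0, 0, 0)ᵀ = 0. ✓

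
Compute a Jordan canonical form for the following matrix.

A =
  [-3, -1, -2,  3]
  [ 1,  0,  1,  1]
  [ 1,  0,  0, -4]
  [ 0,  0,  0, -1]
J_3(-1) ⊕ J_1(-1)

The characteristic polynomial is
  det(x·I − A) = x^4 + 4*x^3 + 6*x^2 + 4*x + 1 = (x + 1)^4

Eigenvalues and multiplicities (the geometric multiplicity of λ is n − rank(A − λI), which equals the number of Jordan blocks for λ):
  λ = -1: algebraic multiplicity = 4, geometric multiplicity = 2

Determining the block sizes for each eigenvalue:
  λ = -1: with am = 4 and gm = 2, the partition is not yet determined (e.g. several partitions of 4 into 2 parts exist). Let N = A − (-1)·I. Computing rank(N^1) = 2, rank(N^2) = 1, rank(N^3) = 0; the number of blocks of size ≥ j is rank(N^{j−1}) − rank(N^j), giving [2, 1, 1]. So we have 1 block(s) of size 3, 1 block(s) of size 1 → block sizes [3, 1]

Assembling the blocks gives a Jordan form
J =
  [-1,  1,  0,  0]
  [ 0, -1,  1,  0]
  [ 0,  0, -1,  0]
  [ 0,  0,  0, -1]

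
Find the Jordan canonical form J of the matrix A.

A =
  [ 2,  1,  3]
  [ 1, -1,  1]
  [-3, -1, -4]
J_3(-1)

The characteristic polynomial is
  det(x·I − A) = x^3 + 3*x^2 + 3*x + 1 = (x + 1)^3

Eigenvalues and multiplicities (the geometric multiplicity of λ is n − rank(A − λI), which equals the number of Jordan blocks for λ):
  λ = -1: algebraic multiplicity = 3, geometric multiplicity = 1

Determining the block sizes for each eigenvalue:
  λ = -1: one block (gm = 1), so the single block has size am = 3 → block sizes [3]

Assembling the blocks gives a Jordan form
J =
  [-1,  1,  0]
  [ 0, -1,  1]
  [ 0,  0, -1]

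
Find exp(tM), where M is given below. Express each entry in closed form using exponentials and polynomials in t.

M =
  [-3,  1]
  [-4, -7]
e^{tM} =
  [2*t*exp(-5*t) + exp(-5*t), t*exp(-5*t)]
  [-4*t*exp(-5*t), -2*t*exp(-5*t) + exp(-5*t)]

Strategy: write M = P · J · P⁻¹ where J is a Jordan canonical form, so e^{tM} = P · e^{tJ} · P⁻¹, and e^{tJ} can be computed block-by-block.

M has Jordan form
J =
  [-5,  1]
  [ 0, -5]
(up to reordering of blocks).

Per-block formulas:
  For a 2×2 Jordan block J_2(-5): exp(t · J_2(-5)) = e^(-5t)·(I + t·N), where N is the 2×2 nilpotent shift.

After assembling e^{tJ} and conjugating by P, we get:

e^{tM} =
  [2*t*exp(-5*t) + exp(-5*t), t*exp(-5*t)]
  [-4*t*exp(-5*t), -2*t*exp(-5*t) + exp(-5*t)]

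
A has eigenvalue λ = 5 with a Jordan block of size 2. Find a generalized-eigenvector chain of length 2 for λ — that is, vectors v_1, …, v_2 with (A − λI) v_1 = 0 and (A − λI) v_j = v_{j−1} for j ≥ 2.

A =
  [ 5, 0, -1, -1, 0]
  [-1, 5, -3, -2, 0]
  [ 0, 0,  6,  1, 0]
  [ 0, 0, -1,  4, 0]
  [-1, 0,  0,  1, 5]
A Jordan chain for λ = 5 of length 2:
v_1 = (0, -1, 0, 0, -1)ᵀ
v_2 = (1, 0, 0, 0, 0)ᵀ

Let N = A − (5)·I. We want v_2 with N^2 v_2 = 0 but N^1 v_2 ≠ 0; then v_{j-1} := N · v_j for j = 2, …, 2.

Pick v_2 = (1, 0, 0, 0, 0)ᵀ.
Then v_1 = N · v_2 = (0, -1, 0, 0, -1)ᵀ.

Sanity check: (A − (5)·I) v_1 = (0, 0, 0, 0, 0)ᵀ = 0. ✓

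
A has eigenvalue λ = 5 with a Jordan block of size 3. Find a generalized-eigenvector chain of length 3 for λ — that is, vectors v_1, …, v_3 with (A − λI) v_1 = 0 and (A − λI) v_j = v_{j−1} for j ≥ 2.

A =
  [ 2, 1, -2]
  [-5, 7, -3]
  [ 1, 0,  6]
A Jordan chain for λ = 5 of length 3:
v_1 = (2, 2, -2)ᵀ
v_2 = (-3, -5, 1)ᵀ
v_3 = (1, 0, 0)ᵀ

Let N = A − (5)·I. We want v_3 with N^3 v_3 = 0 but N^2 v_3 ≠ 0; then v_{j-1} := N · v_j for j = 3, …, 2.

Pick v_3 = (1, 0, 0)ᵀ.
Then v_2 = N · v_3 = (-3, -5, 1)ᵀ.
Then v_1 = N · v_2 = (2, 2, -2)ᵀ.

Sanity check: (A − (5)·I) v_1 = (0, 0, 0)ᵀ = 0. ✓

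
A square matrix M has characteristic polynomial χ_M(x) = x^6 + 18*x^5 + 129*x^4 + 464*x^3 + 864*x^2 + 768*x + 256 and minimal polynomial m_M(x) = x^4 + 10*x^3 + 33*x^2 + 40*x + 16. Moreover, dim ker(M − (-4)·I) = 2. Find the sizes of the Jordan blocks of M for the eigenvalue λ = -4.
Block sizes for λ = -4: [2, 2]

Step 1 — from the characteristic polynomial, algebraic multiplicity of λ = -4 is 4. From dim ker(M − (-4)·I) = 2, there are exactly 2 Jordan blocks for λ = -4.
Step 2 — from the minimal polynomial, the factor (x + 4)^2 tells us the largest block for λ = -4 has size 2.
Step 3 — with total size 4, 2 blocks, and largest block 2, the block sizes (in nonincreasing order) are [2, 2].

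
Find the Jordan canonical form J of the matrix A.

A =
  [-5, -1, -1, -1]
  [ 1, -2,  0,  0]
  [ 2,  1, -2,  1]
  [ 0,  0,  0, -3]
J_3(-3) ⊕ J_1(-3)

The characteristic polynomial is
  det(x·I − A) = x^4 + 12*x^3 + 54*x^2 + 108*x + 81 = (x + 3)^4

Eigenvalues and multiplicities (the geometric multiplicity of λ is n − rank(A − λI), which equals the number of Jordan blocks for λ):
  λ = -3: algebraic multiplicity = 4, geometric multiplicity = 2

Determining the block sizes for each eigenvalue:
  λ = -3: with am = 4 and gm = 2, the partition is not yet determined (e.g. several partitions of 4 into 2 parts exist). Let N = A − (-3)·I. Computing rank(N^1) = 2, rank(N^2) = 1, rank(N^3) = 0; the number of blocks of size ≥ j is rank(N^{j−1}) − rank(N^j), giving [2, 1, 1]. So we have 1 block(s) of size 3, 1 block(s) of size 1 → block sizes [3, 1]

Assembling the blocks gives a Jordan form
J =
  [-3,  1,  0,  0]
  [ 0, -3,  1,  0]
  [ 0,  0, -3,  0]
  [ 0,  0,  0, -3]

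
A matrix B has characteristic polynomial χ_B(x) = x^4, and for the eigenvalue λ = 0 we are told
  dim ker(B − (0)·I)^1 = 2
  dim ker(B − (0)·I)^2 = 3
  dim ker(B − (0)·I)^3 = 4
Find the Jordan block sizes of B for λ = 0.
Block sizes for λ = 0: [3, 1]

From the dimensions of kernels of powers, the number of Jordan blocks of size at least j is d_j − d_{j−1} where d_j = dim ker(N^j) (with d_0 = 0). Computing the differences gives [2, 1, 1].
The number of blocks of size exactly k is (#blocks of size ≥ k) − (#blocks of size ≥ k + 1), so the partition is: 1 block(s) of size 1, 1 block(s) of size 3.
In nonincreasing order the block sizes are [3, 1].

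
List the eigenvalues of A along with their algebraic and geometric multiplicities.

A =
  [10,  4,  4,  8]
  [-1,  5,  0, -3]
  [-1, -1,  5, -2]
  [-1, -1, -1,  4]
λ = 6: alg = 4, geom = 2

Step 1 — factor the characteristic polynomial to read off the algebraic multiplicities:
  χ_A(x) = (x - 6)^4

Step 2 — compute geometric multiplicities via the rank-nullity identity g(λ) = n − rank(A − λI):
  rank(A − (6)·I) = 2, so dim ker(A − (6)·I) = n − 2 = 2

Summary:
  λ = 6: algebraic multiplicity = 4, geometric multiplicity = 2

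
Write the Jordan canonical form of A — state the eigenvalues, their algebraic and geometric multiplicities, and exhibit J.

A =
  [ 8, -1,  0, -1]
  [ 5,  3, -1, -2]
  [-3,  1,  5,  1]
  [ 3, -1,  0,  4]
J_3(5) ⊕ J_1(5)

The characteristic polynomial is
  det(x·I − A) = x^4 - 20*x^3 + 150*x^2 - 500*x + 625 = (x - 5)^4

Eigenvalues and multiplicities (the geometric multiplicity of λ is n − rank(A − λI), which equals the number of Jordan blocks for λ):
  λ = 5: algebraic multiplicity = 4, geometric multiplicity = 2

Determining the block sizes for each eigenvalue:
  λ = 5: with am = 4 and gm = 2, the partition is not yet determined (e.g. several partitions of 4 into 2 parts exist). Let N = A − (5)·I. Computing rank(N^1) = 2, rank(N^2) = 1, rank(N^3) = 0; the number of blocks of size ≥ j is rank(N^{j−1}) − rank(N^j), giving [2, 1, 1]. So we have 1 block(s) of size 3, 1 block(s) of size 1 → block sizes [3, 1]

Assembling the blocks gives a Jordan form
J =
  [5, 1, 0, 0]
  [0, 5, 1, 0]
  [0, 0, 5, 0]
  [0, 0, 0, 5]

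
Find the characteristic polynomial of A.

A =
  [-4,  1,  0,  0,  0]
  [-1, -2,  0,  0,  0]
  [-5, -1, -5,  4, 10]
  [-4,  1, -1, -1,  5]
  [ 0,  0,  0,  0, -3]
x^5 + 15*x^4 + 90*x^3 + 270*x^2 + 405*x + 243

Expanding det(x·I − A) (e.g. by cofactor expansion or by noting that A is similar to its Jordan form J, which has the same characteristic polynomial as A) gives
  χ_A(x) = x^5 + 15*x^4 + 90*x^3 + 270*x^2 + 405*x + 243
which factors as (x + 3)^5. The eigenvalues (with algebraic multiplicities) are λ = -3 with multiplicity 5.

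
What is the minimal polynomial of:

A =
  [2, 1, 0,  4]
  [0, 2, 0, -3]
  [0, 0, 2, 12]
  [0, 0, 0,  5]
x^3 - 9*x^2 + 24*x - 20

The characteristic polynomial is χ_A(x) = (x - 5)*(x - 2)^3, so the eigenvalues are known. The minimal polynomial is
  m_A(x) = Π_λ (x − λ)^{k_λ}
where k_λ is the size of the *largest* Jordan block for λ (equivalently, the smallest k with (A − λI)^k v = 0 for every generalised eigenvector v of λ).

  λ = 2: largest Jordan block has size 2, contributing (x − 2)^2
  λ = 5: largest Jordan block has size 1, contributing (x − 5)

So m_A(x) = (x - 5)*(x - 2)^2 = x^3 - 9*x^2 + 24*x - 20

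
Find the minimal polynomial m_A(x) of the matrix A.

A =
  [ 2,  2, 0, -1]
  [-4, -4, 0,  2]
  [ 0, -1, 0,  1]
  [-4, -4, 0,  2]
x^2

The characteristic polynomial is χ_A(x) = x^4, so the eigenvalues are known. The minimal polynomial is
  m_A(x) = Π_λ (x − λ)^{k_λ}
where k_λ is the size of the *largest* Jordan block for λ (equivalently, the smallest k with (A − λI)^k v = 0 for every generalised eigenvector v of λ).

  λ = 0: largest Jordan block has size 2, contributing (x − 0)^2

So m_A(x) = x^2 = x^2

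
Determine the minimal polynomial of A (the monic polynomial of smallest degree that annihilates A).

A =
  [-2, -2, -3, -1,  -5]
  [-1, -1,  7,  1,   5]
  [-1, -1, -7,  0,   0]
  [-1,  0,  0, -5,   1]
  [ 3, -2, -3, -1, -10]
x^3 + 15*x^2 + 75*x + 125

The characteristic polynomial is χ_A(x) = (x + 5)^5, so the eigenvalues are known. The minimal polynomial is
  m_A(x) = Π_λ (x − λ)^{k_λ}
where k_λ is the size of the *largest* Jordan block for λ (equivalently, the smallest k with (A − λI)^k v = 0 for every generalised eigenvector v of λ).

  λ = -5: largest Jordan block has size 3, contributing (x + 5)^3

So m_A(x) = (x + 5)^3 = x^3 + 15*x^2 + 75*x + 125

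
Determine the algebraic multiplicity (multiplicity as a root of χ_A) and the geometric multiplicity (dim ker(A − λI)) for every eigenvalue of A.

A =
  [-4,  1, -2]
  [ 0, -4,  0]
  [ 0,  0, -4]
λ = -4: alg = 3, geom = 2

Step 1 — factor the characteristic polynomial to read off the algebraic multiplicities:
  χ_A(x) = (x + 4)^3

Step 2 — compute geometric multiplicities via the rank-nullity identity g(λ) = n − rank(A − λI):
  rank(A − (-4)·I) = 1, so dim ker(A − (-4)·I) = n − 1 = 2

Summary:
  λ = -4: algebraic multiplicity = 3, geometric multiplicity = 2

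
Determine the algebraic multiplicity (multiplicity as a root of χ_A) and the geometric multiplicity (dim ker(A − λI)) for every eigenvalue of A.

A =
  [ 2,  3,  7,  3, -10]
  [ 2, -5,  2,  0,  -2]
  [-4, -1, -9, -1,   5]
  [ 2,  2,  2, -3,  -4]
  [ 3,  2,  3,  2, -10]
λ = -5: alg = 5, geom = 3

Step 1 — factor the characteristic polynomial to read off the algebraic multiplicities:
  χ_A(x) = (x + 5)^5

Step 2 — compute geometric multiplicities via the rank-nullity identity g(λ) = n − rank(A − λI):
  rank(A − (-5)·I) = 2, so dim ker(A − (-5)·I) = n − 2 = 3

Summary:
  λ = -5: algebraic multiplicity = 5, geometric multiplicity = 3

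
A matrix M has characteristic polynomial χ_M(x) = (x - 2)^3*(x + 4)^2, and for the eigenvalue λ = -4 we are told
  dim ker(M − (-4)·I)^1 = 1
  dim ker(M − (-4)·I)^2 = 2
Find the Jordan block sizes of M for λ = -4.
Block sizes for λ = -4: [2]

From the dimensions of kernels of powers, the number of Jordan blocks of size at least j is d_j − d_{j−1} where d_j = dim ker(N^j) (with d_0 = 0). Computing the differences gives [1, 1].
The number of blocks of size exactly k is (#blocks of size ≥ k) − (#blocks of size ≥ k + 1), so the partition is: 1 block(s) of size 2.
In nonincreasing order the block sizes are [2].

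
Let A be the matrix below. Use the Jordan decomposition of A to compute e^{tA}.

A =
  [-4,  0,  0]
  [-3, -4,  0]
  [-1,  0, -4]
e^{tA} =
  [exp(-4*t), 0, 0]
  [-3*t*exp(-4*t), exp(-4*t), 0]
  [-t*exp(-4*t), 0, exp(-4*t)]

Strategy: write A = P · J · P⁻¹ where J is a Jordan canonical form, so e^{tA} = P · e^{tJ} · P⁻¹, and e^{tJ} can be computed block-by-block.

A has Jordan form
J =
  [-4,  1,  0]
  [ 0, -4,  0]
  [ 0,  0, -4]
(up to reordering of blocks).

Per-block formulas:
  For a 1×1 block at λ = -4: exp(t · [-4]) = [e^(-4t)].
  For a 2×2 Jordan block J_2(-4): exp(t · J_2(-4)) = e^(-4t)·(I + t·N), where N is the 2×2 nilpotent shift.

After assembling e^{tJ} and conjugating by P, we get:

e^{tA} =
  [exp(-4*t), 0, 0]
  [-3*t*exp(-4*t), exp(-4*t), 0]
  [-t*exp(-4*t), 0, exp(-4*t)]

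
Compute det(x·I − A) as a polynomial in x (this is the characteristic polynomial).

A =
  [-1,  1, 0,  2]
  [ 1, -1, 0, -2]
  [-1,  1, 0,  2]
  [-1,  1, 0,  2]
x^4

Expanding det(x·I − A) (e.g. by cofactor expansion or by noting that A is similar to its Jordan form J, which has the same characteristic polynomial as A) gives
  χ_A(x) = x^4
which factors as x^4. The eigenvalues (with algebraic multiplicities) are λ = 0 with multiplicity 4.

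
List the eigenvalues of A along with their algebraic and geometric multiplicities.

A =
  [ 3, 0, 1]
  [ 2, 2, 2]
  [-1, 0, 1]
λ = 2: alg = 3, geom = 2

Step 1 — factor the characteristic polynomial to read off the algebraic multiplicities:
  χ_A(x) = (x - 2)^3

Step 2 — compute geometric multiplicities via the rank-nullity identity g(λ) = n − rank(A − λI):
  rank(A − (2)·I) = 1, so dim ker(A − (2)·I) = n − 1 = 2

Summary:
  λ = 2: algebraic multiplicity = 3, geometric multiplicity = 2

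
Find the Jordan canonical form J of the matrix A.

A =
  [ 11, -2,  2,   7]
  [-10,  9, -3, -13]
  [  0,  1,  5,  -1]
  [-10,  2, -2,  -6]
J_1(1) ⊕ J_2(6) ⊕ J_1(6)

The characteristic polynomial is
  det(x·I − A) = x^4 - 19*x^3 + 126*x^2 - 324*x + 216 = (x - 6)^3*(x - 1)

Eigenvalues and multiplicities (the geometric multiplicity of λ is n − rank(A − λI), which equals the number of Jordan blocks for λ):
  λ = 1: algebraic multiplicity = 1, geometric multiplicity = 1
  λ = 6: algebraic multiplicity = 3, geometric multiplicity = 2

Determining the block sizes for each eigenvalue:
  λ = 1: one block (gm = 1), so the single block has size am = 1 → block sizes [1]
  λ = 6: 2 blocks summing to 3 forces exactly one block of size 2 and the rest size 1 → block sizes [2, 1]

Assembling the blocks gives a Jordan form
J =
  [1, 0, 0, 0]
  [0, 6, 1, 0]
  [0, 0, 6, 0]
  [0, 0, 0, 6]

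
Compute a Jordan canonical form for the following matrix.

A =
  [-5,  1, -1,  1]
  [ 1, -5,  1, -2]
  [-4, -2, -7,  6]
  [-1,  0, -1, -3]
J_3(-5) ⊕ J_1(-5)

The characteristic polynomial is
  det(x·I − A) = x^4 + 20*x^3 + 150*x^2 + 500*x + 625 = (x + 5)^4

Eigenvalues and multiplicities (the geometric multiplicity of λ is n − rank(A − λI), which equals the number of Jordan blocks for λ):
  λ = -5: algebraic multiplicity = 4, geometric multiplicity = 2

Determining the block sizes for each eigenvalue:
  λ = -5: with am = 4 and gm = 2, the partition is not yet determined (e.g. several partitions of 4 into 2 parts exist). Let N = A − (-5)·I. Computing rank(N^1) = 2, rank(N^2) = 1, rank(N^3) = 0; the number of blocks of size ≥ j is rank(N^{j−1}) − rank(N^j), giving [2, 1, 1]. So we have 1 block(s) of size 3, 1 block(s) of size 1 → block sizes [3, 1]

Assembling the blocks gives a Jordan form
J =
  [-5,  1,  0,  0]
  [ 0, -5,  1,  0]
  [ 0,  0, -5,  0]
  [ 0,  0,  0, -5]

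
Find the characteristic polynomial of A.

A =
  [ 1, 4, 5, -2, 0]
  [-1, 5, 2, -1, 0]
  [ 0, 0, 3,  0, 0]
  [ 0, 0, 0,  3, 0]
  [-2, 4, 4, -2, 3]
x^5 - 15*x^4 + 90*x^3 - 270*x^2 + 405*x - 243

Expanding det(x·I − A) (e.g. by cofactor expansion or by noting that A is similar to its Jordan form J, which has the same characteristic polynomial as A) gives
  χ_A(x) = x^5 - 15*x^4 + 90*x^3 - 270*x^2 + 405*x - 243
which factors as (x - 3)^5. The eigenvalues (with algebraic multiplicities) are λ = 3 with multiplicity 5.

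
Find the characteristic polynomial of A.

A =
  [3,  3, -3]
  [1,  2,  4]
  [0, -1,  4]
x^3 - 9*x^2 + 27*x - 27

Expanding det(x·I − A) (e.g. by cofactor expansion or by noting that A is similar to its Jordan form J, which has the same characteristic polynomial as A) gives
  χ_A(x) = x^3 - 9*x^2 + 27*x - 27
which factors as (x - 3)^3. The eigenvalues (with algebraic multiplicities) are λ = 3 with multiplicity 3.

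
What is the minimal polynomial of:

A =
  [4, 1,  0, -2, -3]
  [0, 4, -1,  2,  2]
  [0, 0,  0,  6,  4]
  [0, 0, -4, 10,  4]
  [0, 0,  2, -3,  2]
x^3 - 12*x^2 + 48*x - 64

The characteristic polynomial is χ_A(x) = (x - 4)^5, so the eigenvalues are known. The minimal polynomial is
  m_A(x) = Π_λ (x − λ)^{k_λ}
where k_λ is the size of the *largest* Jordan block for λ (equivalently, the smallest k with (A − λI)^k v = 0 for every generalised eigenvector v of λ).

  λ = 4: largest Jordan block has size 3, contributing (x − 4)^3

So m_A(x) = (x - 4)^3 = x^3 - 12*x^2 + 48*x - 64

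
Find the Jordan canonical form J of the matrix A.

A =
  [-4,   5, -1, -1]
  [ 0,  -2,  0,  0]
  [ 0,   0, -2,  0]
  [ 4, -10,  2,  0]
J_2(-2) ⊕ J_1(-2) ⊕ J_1(-2)

The characteristic polynomial is
  det(x·I − A) = x^4 + 8*x^3 + 24*x^2 + 32*x + 16 = (x + 2)^4

Eigenvalues and multiplicities (the geometric multiplicity of λ is n − rank(A − λI), which equals the number of Jordan blocks for λ):
  λ = -2: algebraic multiplicity = 4, geometric multiplicity = 3

Determining the block sizes for each eigenvalue:
  λ = -2: 3 blocks summing to 4 forces exactly one block of size 2 and the rest size 1 → block sizes [2, 1, 1]

Assembling the blocks gives a Jordan form
J =
  [-2,  1,  0,  0]
  [ 0, -2,  0,  0]
  [ 0,  0, -2,  0]
  [ 0,  0,  0, -2]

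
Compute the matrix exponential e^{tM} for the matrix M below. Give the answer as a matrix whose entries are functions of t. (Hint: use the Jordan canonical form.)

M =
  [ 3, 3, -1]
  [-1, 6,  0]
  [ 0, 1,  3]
e^{tM} =
  [-t^2*exp(4*t) - t*exp(4*t) + exp(4*t), t^2*exp(4*t) + 3*t*exp(4*t), t^2*exp(4*t) - t*exp(4*t)]
  [-t^2*exp(4*t)/2 - t*exp(4*t), t^2*exp(4*t)/2 + 2*t*exp(4*t) + exp(4*t), t^2*exp(4*t)/2]
  [-t^2*exp(4*t)/2, t^2*exp(4*t)/2 + t*exp(4*t), t^2*exp(4*t)/2 - t*exp(4*t) + exp(4*t)]

Strategy: write M = P · J · P⁻¹ where J is a Jordan canonical form, so e^{tM} = P · e^{tJ} · P⁻¹, and e^{tJ} can be computed block-by-block.

M has Jordan form
J =
  [4, 1, 0]
  [0, 4, 1]
  [0, 0, 4]
(up to reordering of blocks).

Per-block formulas:
  For a 3×3 Jordan block J_3(4): exp(t · J_3(4)) = e^(4t)·(I + t·N + (t^2/2)·N^2), where N is the 3×3 nilpotent shift.

After assembling e^{tJ} and conjugating by P, we get:

e^{tM} =
  [-t^2*exp(4*t) - t*exp(4*t) + exp(4*t), t^2*exp(4*t) + 3*t*exp(4*t), t^2*exp(4*t) - t*exp(4*t)]
  [-t^2*exp(4*t)/2 - t*exp(4*t), t^2*exp(4*t)/2 + 2*t*exp(4*t) + exp(4*t), t^2*exp(4*t)/2]
  [-t^2*exp(4*t)/2, t^2*exp(4*t)/2 + t*exp(4*t), t^2*exp(4*t)/2 - t*exp(4*t) + exp(4*t)]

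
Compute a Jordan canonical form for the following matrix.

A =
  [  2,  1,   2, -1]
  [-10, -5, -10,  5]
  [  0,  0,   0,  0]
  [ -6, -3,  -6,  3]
J_2(0) ⊕ J_1(0) ⊕ J_1(0)

The characteristic polynomial is
  det(x·I − A) = x^4

Eigenvalues and multiplicities (the geometric multiplicity of λ is n − rank(A − λI), which equals the number of Jordan blocks for λ):
  λ = 0: algebraic multiplicity = 4, geometric multiplicity = 3

Determining the block sizes for each eigenvalue:
  λ = 0: 3 blocks summing to 4 forces exactly one block of size 2 and the rest size 1 → block sizes [2, 1, 1]

Assembling the blocks gives a Jordan form
J =
  [0, 1, 0, 0]
  [0, 0, 0, 0]
  [0, 0, 0, 0]
  [0, 0, 0, 0]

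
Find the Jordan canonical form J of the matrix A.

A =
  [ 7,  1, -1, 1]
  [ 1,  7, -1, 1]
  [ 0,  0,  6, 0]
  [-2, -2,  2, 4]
J_2(6) ⊕ J_1(6) ⊕ J_1(6)

The characteristic polynomial is
  det(x·I − A) = x^4 - 24*x^3 + 216*x^2 - 864*x + 1296 = (x - 6)^4

Eigenvalues and multiplicities (the geometric multiplicity of λ is n − rank(A − λI), which equals the number of Jordan blocks for λ):
  λ = 6: algebraic multiplicity = 4, geometric multiplicity = 3

Determining the block sizes for each eigenvalue:
  λ = 6: 3 blocks summing to 4 forces exactly one block of size 2 and the rest size 1 → block sizes [2, 1, 1]

Assembling the blocks gives a Jordan form
J =
  [6, 1, 0, 0]
  [0, 6, 0, 0]
  [0, 0, 6, 0]
  [0, 0, 0, 6]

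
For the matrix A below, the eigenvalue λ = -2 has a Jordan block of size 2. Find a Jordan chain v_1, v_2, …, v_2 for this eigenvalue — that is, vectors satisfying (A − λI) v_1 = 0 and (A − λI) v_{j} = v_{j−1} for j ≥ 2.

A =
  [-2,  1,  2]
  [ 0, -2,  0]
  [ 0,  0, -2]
A Jordan chain for λ = -2 of length 2:
v_1 = (1, 0, 0)ᵀ
v_2 = (0, 1, 0)ᵀ

Let N = A − (-2)·I. We want v_2 with N^2 v_2 = 0 but N^1 v_2 ≠ 0; then v_{j-1} := N · v_j for j = 2, …, 2.

Pick v_2 = (0, 1, 0)ᵀ.
Then v_1 = N · v_2 = (1, 0, 0)ᵀ.

Sanity check: (A − (-2)·I) v_1 = (0, 0, 0)ᵀ = 0. ✓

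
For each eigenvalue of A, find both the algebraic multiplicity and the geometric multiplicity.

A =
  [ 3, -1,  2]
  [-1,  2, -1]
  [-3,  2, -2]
λ = 1: alg = 3, geom = 1

Step 1 — factor the characteristic polynomial to read off the algebraic multiplicities:
  χ_A(x) = (x - 1)^3

Step 2 — compute geometric multiplicities via the rank-nullity identity g(λ) = n − rank(A − λI):
  rank(A − (1)·I) = 2, so dim ker(A − (1)·I) = n − 2 = 1

Summary:
  λ = 1: algebraic multiplicity = 3, geometric multiplicity = 1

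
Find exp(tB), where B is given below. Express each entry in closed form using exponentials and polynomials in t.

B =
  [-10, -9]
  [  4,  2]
e^{tB} =
  [-6*t*exp(-4*t) + exp(-4*t), -9*t*exp(-4*t)]
  [4*t*exp(-4*t), 6*t*exp(-4*t) + exp(-4*t)]

Strategy: write B = P · J · P⁻¹ where J is a Jordan canonical form, so e^{tB} = P · e^{tJ} · P⁻¹, and e^{tJ} can be computed block-by-block.

B has Jordan form
J =
  [-4,  1]
  [ 0, -4]
(up to reordering of blocks).

Per-block formulas:
  For a 2×2 Jordan block J_2(-4): exp(t · J_2(-4)) = e^(-4t)·(I + t·N), where N is the 2×2 nilpotent shift.

After assembling e^{tJ} and conjugating by P, we get:

e^{tB} =
  [-6*t*exp(-4*t) + exp(-4*t), -9*t*exp(-4*t)]
  [4*t*exp(-4*t), 6*t*exp(-4*t) + exp(-4*t)]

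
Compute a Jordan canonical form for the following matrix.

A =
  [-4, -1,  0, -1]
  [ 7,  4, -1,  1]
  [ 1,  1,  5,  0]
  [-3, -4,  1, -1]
J_2(-2) ⊕ J_2(4)

The characteristic polynomial is
  det(x·I − A) = x^4 - 4*x^3 - 12*x^2 + 32*x + 64 = (x - 4)^2*(x + 2)^2

Eigenvalues and multiplicities (the geometric multiplicity of λ is n − rank(A − λI), which equals the number of Jordan blocks for λ):
  λ = -2: algebraic multiplicity = 2, geometric multiplicity = 1
  λ = 4: algebraic multiplicity = 2, geometric multiplicity = 1

Determining the block sizes for each eigenvalue:
  λ = -2: one block (gm = 1), so the single block has size am = 2 → block sizes [2]
  λ = 4: one block (gm = 1), so the single block has size am = 2 → block sizes [2]

Assembling the blocks gives a Jordan form
J =
  [-2,  1, 0, 0]
  [ 0, -2, 0, 0]
  [ 0,  0, 4, 1]
  [ 0,  0, 0, 4]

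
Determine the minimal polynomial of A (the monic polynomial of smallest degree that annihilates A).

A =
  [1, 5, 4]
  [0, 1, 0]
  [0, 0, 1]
x^2 - 2*x + 1

The characteristic polynomial is χ_A(x) = (x - 1)^3, so the eigenvalues are known. The minimal polynomial is
  m_A(x) = Π_λ (x − λ)^{k_λ}
where k_λ is the size of the *largest* Jordan block for λ (equivalently, the smallest k with (A − λI)^k v = 0 for every generalised eigenvector v of λ).

  λ = 1: largest Jordan block has size 2, contributing (x − 1)^2

So m_A(x) = (x - 1)^2 = x^2 - 2*x + 1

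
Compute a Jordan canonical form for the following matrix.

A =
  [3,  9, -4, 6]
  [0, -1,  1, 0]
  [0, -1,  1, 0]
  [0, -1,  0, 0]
J_3(0) ⊕ J_1(3)

The characteristic polynomial is
  det(x·I − A) = x^4 - 3*x^3 = x^3*(x - 3)

Eigenvalues and multiplicities (the geometric multiplicity of λ is n − rank(A − λI), which equals the number of Jordan blocks for λ):
  λ = 0: algebraic multiplicity = 3, geometric multiplicity = 1
  λ = 3: algebraic multiplicity = 1, geometric multiplicity = 1

Determining the block sizes for each eigenvalue:
  λ = 0: one block (gm = 1), so the single block has size am = 3 → block sizes [3]
  λ = 3: one block (gm = 1), so the single block has size am = 1 → block sizes [1]

Assembling the blocks gives a Jordan form
J =
  [0, 1, 0, 0]
  [0, 0, 1, 0]
  [0, 0, 0, 0]
  [0, 0, 0, 3]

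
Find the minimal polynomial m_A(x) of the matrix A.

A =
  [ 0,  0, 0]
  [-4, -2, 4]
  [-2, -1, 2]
x^2

The characteristic polynomial is χ_A(x) = x^3, so the eigenvalues are known. The minimal polynomial is
  m_A(x) = Π_λ (x − λ)^{k_λ}
where k_λ is the size of the *largest* Jordan block for λ (equivalently, the smallest k with (A − λI)^k v = 0 for every generalised eigenvector v of λ).

  λ = 0: largest Jordan block has size 2, contributing (x − 0)^2

So m_A(x) = x^2 = x^2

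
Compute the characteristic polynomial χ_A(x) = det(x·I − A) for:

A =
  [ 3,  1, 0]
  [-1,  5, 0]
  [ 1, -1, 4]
x^3 - 12*x^2 + 48*x - 64

Expanding det(x·I − A) (e.g. by cofactor expansion or by noting that A is similar to its Jordan form J, which has the same characteristic polynomial as A) gives
  χ_A(x) = x^3 - 12*x^2 + 48*x - 64
which factors as (x - 4)^3. The eigenvalues (with algebraic multiplicities) are λ = 4 with multiplicity 3.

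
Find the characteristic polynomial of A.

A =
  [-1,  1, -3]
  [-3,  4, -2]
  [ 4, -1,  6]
x^3 - 9*x^2 + 27*x - 27

Expanding det(x·I − A) (e.g. by cofactor expansion or by noting that A is similar to its Jordan form J, which has the same characteristic polynomial as A) gives
  χ_A(x) = x^3 - 9*x^2 + 27*x - 27
which factors as (x - 3)^3. The eigenvalues (with algebraic multiplicities) are λ = 3 with multiplicity 3.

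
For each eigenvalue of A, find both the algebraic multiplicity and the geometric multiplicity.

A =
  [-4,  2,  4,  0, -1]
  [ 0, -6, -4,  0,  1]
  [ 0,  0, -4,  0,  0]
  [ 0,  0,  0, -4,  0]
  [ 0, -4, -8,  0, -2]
λ = -4: alg = 5, geom = 4

Step 1 — factor the characteristic polynomial to read off the algebraic multiplicities:
  χ_A(x) = (x + 4)^5

Step 2 — compute geometric multiplicities via the rank-nullity identity g(λ) = n − rank(A − λI):
  rank(A − (-4)·I) = 1, so dim ker(A − (-4)·I) = n − 1 = 4

Summary:
  λ = -4: algebraic multiplicity = 5, geometric multiplicity = 4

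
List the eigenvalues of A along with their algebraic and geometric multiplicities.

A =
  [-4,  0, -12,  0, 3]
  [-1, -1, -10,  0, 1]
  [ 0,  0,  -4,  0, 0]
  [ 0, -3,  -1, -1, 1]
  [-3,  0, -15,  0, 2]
λ = -4: alg = 1, geom = 1; λ = -1: alg = 4, geom = 2

Step 1 — factor the characteristic polynomial to read off the algebraic multiplicities:
  χ_A(x) = (x + 1)^4*(x + 4)

Step 2 — compute geometric multiplicities via the rank-nullity identity g(λ) = n − rank(A − λI):
  rank(A − (-4)·I) = 4, so dim ker(A − (-4)·I) = n − 4 = 1
  rank(A − (-1)·I) = 3, so dim ker(A − (-1)·I) = n − 3 = 2

Summary:
  λ = -4: algebraic multiplicity = 1, geometric multiplicity = 1
  λ = -1: algebraic multiplicity = 4, geometric multiplicity = 2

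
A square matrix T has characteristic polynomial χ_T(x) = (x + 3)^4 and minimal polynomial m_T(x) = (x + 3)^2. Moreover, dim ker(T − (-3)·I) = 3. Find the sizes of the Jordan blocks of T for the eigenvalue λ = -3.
Block sizes for λ = -3: [2, 1, 1]

Step 1 — from the characteristic polynomial, algebraic multiplicity of λ = -3 is 4. From dim ker(T − (-3)·I) = 3, there are exactly 3 Jordan blocks for λ = -3.
Step 2 — from the minimal polynomial, the factor (x + 3)^2 tells us the largest block for λ = -3 has size 2.
Step 3 — with total size 4, 3 blocks, and largest block 2, the block sizes (in nonincreasing order) are [2, 1, 1].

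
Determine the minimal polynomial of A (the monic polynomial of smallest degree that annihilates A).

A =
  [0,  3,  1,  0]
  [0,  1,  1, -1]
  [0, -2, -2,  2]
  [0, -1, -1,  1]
x^3

The characteristic polynomial is χ_A(x) = x^4, so the eigenvalues are known. The minimal polynomial is
  m_A(x) = Π_λ (x − λ)^{k_λ}
where k_λ is the size of the *largest* Jordan block for λ (equivalently, the smallest k with (A − λI)^k v = 0 for every generalised eigenvector v of λ).

  λ = 0: largest Jordan block has size 3, contributing (x − 0)^3

So m_A(x) = x^3 = x^3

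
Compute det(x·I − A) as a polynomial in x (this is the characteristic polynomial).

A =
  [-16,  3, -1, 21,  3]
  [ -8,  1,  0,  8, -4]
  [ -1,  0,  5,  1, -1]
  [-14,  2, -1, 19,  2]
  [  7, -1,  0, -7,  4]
x^5 - 13*x^4 + 46*x^3 + 10*x^2 - 175*x - 125

Expanding det(x·I − A) (e.g. by cofactor expansion or by noting that A is similar to its Jordan form J, which has the same characteristic polynomial as A) gives
  χ_A(x) = x^5 - 13*x^4 + 46*x^3 + 10*x^2 - 175*x - 125
which factors as (x - 5)^3*(x + 1)^2. The eigenvalues (with algebraic multiplicities) are λ = -1 with multiplicity 2, λ = 5 with multiplicity 3.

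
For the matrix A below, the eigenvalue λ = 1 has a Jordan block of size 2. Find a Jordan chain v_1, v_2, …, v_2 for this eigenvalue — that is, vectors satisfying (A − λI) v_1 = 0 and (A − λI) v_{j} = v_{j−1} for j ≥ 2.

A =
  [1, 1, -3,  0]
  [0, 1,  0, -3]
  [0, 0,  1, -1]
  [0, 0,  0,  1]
A Jordan chain for λ = 1 of length 2:
v_1 = (1, 0, 0, 0)ᵀ
v_2 = (0, 1, 0, 0)ᵀ

Let N = A − (1)·I. We want v_2 with N^2 v_2 = 0 but N^1 v_2 ≠ 0; then v_{j-1} := N · v_j for j = 2, …, 2.

Pick v_2 = (0, 1, 0, 0)ᵀ.
Then v_1 = N · v_2 = (1, 0, 0, 0)ᵀ.

Sanity check: (A − (1)·I) v_1 = (0, 0, 0, 0)ᵀ = 0. ✓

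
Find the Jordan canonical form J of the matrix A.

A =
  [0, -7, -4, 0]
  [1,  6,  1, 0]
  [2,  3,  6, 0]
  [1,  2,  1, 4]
J_3(4) ⊕ J_1(4)

The characteristic polynomial is
  det(x·I − A) = x^4 - 16*x^3 + 96*x^2 - 256*x + 256 = (x - 4)^4

Eigenvalues and multiplicities (the geometric multiplicity of λ is n − rank(A − λI), which equals the number of Jordan blocks for λ):
  λ = 4: algebraic multiplicity = 4, geometric multiplicity = 2

Determining the block sizes for each eigenvalue:
  λ = 4: with am = 4 and gm = 2, the partition is not yet determined (e.g. several partitions of 4 into 2 parts exist). Let N = A − (4)·I. Computing rank(N^1) = 2, rank(N^2) = 1, rank(N^3) = 0; the number of blocks of size ≥ j is rank(N^{j−1}) − rank(N^j), giving [2, 1, 1]. So we have 1 block(s) of size 3, 1 block(s) of size 1 → block sizes [3, 1]

Assembling the blocks gives a Jordan form
J =
  [4, 1, 0, 0]
  [0, 4, 1, 0]
  [0, 0, 4, 0]
  [0, 0, 0, 4]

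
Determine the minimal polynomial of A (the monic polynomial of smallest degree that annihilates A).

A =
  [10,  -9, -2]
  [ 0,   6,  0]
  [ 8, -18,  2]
x^2 - 12*x + 36

The characteristic polynomial is χ_A(x) = (x - 6)^3, so the eigenvalues are known. The minimal polynomial is
  m_A(x) = Π_λ (x − λ)^{k_λ}
where k_λ is the size of the *largest* Jordan block for λ (equivalently, the smallest k with (A − λI)^k v = 0 for every generalised eigenvector v of λ).

  λ = 6: largest Jordan block has size 2, contributing (x − 6)^2

So m_A(x) = (x - 6)^2 = x^2 - 12*x + 36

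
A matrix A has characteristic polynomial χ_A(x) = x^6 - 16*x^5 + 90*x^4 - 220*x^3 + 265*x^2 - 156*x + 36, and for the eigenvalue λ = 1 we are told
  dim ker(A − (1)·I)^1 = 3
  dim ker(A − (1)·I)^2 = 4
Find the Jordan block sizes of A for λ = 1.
Block sizes for λ = 1: [2, 1, 1]

From the dimensions of kernels of powers, the number of Jordan blocks of size at least j is d_j − d_{j−1} where d_j = dim ker(N^j) (with d_0 = 0). Computing the differences gives [3, 1].
The number of blocks of size exactly k is (#blocks of size ≥ k) − (#blocks of size ≥ k + 1), so the partition is: 2 block(s) of size 1, 1 block(s) of size 2.
In nonincreasing order the block sizes are [2, 1, 1].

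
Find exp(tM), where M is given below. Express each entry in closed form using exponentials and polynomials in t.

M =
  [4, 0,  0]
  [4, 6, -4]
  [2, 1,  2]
e^{tM} =
  [exp(4*t), 0, 0]
  [4*t*exp(4*t), 2*t*exp(4*t) + exp(4*t), -4*t*exp(4*t)]
  [2*t*exp(4*t), t*exp(4*t), -2*t*exp(4*t) + exp(4*t)]

Strategy: write M = P · J · P⁻¹ where J is a Jordan canonical form, so e^{tM} = P · e^{tJ} · P⁻¹, and e^{tJ} can be computed block-by-block.

M has Jordan form
J =
  [4, 1, 0]
  [0, 4, 0]
  [0, 0, 4]
(up to reordering of blocks).

Per-block formulas:
  For a 2×2 Jordan block J_2(4): exp(t · J_2(4)) = e^(4t)·(I + t·N), where N is the 2×2 nilpotent shift.
  For a 1×1 block at λ = 4: exp(t · [4]) = [e^(4t)].

After assembling e^{tJ} and conjugating by P, we get:

e^{tM} =
  [exp(4*t), 0, 0]
  [4*t*exp(4*t), 2*t*exp(4*t) + exp(4*t), -4*t*exp(4*t)]
  [2*t*exp(4*t), t*exp(4*t), -2*t*exp(4*t) + exp(4*t)]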